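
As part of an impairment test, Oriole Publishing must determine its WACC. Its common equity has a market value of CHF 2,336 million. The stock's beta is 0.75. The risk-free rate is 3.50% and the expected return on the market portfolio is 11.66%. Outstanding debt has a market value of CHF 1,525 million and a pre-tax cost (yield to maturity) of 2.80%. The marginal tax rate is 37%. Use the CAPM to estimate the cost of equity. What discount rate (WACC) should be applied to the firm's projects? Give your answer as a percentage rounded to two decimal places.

6.52%

Market risk premium = 11.66% − 3.5% = 8.16%.
Cost of equity via CAPM: Re = 3.5% + 0.75 × 8.16% = 9.6200%.
Total capital V = 2336 + 1525 = 3861.
Equity: weight = 2336/3861 = 0.6050; cost = 9.62%.
Debt: weight = 1525/3861 = 0.3950; after-tax cost = 2.8% × (1 − 37%) = 1.7640%.
WACC = 0.6050 × 9.6200% + 0.3950 × 1.7640% = 6.5171%.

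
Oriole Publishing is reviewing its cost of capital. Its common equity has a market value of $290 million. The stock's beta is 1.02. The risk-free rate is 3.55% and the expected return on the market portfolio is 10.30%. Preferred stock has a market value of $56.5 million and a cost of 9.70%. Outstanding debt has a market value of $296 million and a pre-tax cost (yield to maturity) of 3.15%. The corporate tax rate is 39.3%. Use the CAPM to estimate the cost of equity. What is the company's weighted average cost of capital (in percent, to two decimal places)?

6.44%

Market risk premium = 10.3% − 3.55% = 6.75%.
Cost of equity via CAPM: Re = 3.55% + 1.02 × 6.75% = 10.4350%.
Total capital V = 290 + 56.5 + 296 = 642.5.
Equity: weight = 290/642.5 = 0.4514; cost = 10.435%.
Preferred: weight = 56.5/642.5 = 0.0879; cost = 9.7%.
Debt: weight = 296/642.5 = 0.4607; after-tax cost = 3.15% × (1 − 39.3%) = 1.9120%.
WACC = 0.4514 × 10.4350% + 0.0879 × 9.7000% + 0.4607 × 1.9120% = 6.4438%.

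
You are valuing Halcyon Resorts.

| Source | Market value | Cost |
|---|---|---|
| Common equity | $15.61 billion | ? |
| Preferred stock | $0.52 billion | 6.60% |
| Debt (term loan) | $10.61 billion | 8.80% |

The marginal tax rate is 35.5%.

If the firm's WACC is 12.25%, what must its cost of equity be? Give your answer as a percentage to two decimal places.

16.91%

Total capital V = 15.61 + 0.52 + 10.61 = 26.74.
Equity weight = 15.61/26.74 = 0.5838.
Preferred weight = 0.52/26.74 = 0.0194.
Term loan weight = 10.61/26.74 = 0.3968.
Debt contribution = 0.3968 × 8.8% × (1 − 35.5%) = 2.2521%.
Preferred contribution = 0.0194 × 6.6% = 0.1283%.
Required equity contribution = 12.25% − 2.3805% = 9.8695%.
Re = 9.8695% / 0.5838 = 16.9065%.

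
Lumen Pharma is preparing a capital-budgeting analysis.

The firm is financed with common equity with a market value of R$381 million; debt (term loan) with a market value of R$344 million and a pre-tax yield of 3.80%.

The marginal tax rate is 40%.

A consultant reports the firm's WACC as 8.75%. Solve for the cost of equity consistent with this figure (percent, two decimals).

14.59%

Total capital V = 381 + 344 = 725.
Equity weight = 381/725 = 0.5255.
Term loan weight = 344/725 = 0.4745.
Debt contribution = 0.4745 × 3.8% × (1 − 40%) = 1.0818%.
Required equity contribution = 8.75% − 1.0818% = 7.6682%.
Re = 7.6682% / 0.5255 = 14.5917%.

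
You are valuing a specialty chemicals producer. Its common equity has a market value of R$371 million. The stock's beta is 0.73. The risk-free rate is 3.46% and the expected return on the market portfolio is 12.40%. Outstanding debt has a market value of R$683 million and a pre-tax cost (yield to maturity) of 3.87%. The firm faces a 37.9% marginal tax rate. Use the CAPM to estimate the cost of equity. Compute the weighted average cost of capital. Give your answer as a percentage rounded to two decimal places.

5.07%

Market risk premium = 12.4% − 3.46% = 8.94%.
Cost of equity via CAPM: Re = 3.46% + 0.73 × 8.94% = 9.9862%.
Total capital V = 371 + 683 = 1054.
Equity: weight = 371/1054 = 0.3520; cost = 9.9862%.
Debt: weight = 683/1054 = 0.6480; after-tax cost = 3.87% × (1 − 37.9%) = 2.4033%.
WACC = 0.3520 × 9.9862% + 0.6480 × 2.4033% = 5.0724%.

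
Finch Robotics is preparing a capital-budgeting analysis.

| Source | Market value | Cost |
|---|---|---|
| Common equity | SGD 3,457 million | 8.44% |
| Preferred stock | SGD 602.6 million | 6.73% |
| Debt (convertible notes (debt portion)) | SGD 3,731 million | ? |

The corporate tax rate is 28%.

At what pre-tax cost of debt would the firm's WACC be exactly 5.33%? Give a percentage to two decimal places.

Total capital V = 3457 + 602.6 + 3731 = 7790.6.
Equity weight = 3457/7790.6 = 0.4437.
Preferred weight = 602.6/7790.6 = 0.0773.
Convertible notes (debt portion) weight = 3731/7790.6 = 0.4789.
Equity contribution = 0.4437 × 8.44% = 3.7452%.
Preferred contribution = 0.0773 × 6.73% = 0.5206%.
Remaining for debt = 5.33% − 4.2657% = 1.0643%.
Rd × (1 − 28%) × 0.4789 = 1.0643%  ⇒  Rd = 3.0865%.

3.09%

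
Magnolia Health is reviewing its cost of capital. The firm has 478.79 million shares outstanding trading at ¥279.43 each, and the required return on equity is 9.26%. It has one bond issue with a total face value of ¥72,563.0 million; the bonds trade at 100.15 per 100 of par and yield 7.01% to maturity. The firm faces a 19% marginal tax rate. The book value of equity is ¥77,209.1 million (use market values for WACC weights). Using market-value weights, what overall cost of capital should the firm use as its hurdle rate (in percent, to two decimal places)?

Market value of equity E = 279.43 × 478.79m = 133788.2897m. Market value of debt D = 72563m × 100.15/100 = 72671.8445m.
Total capital V = 133788.2897 + 72671.8445 = 206460.1342.
Equity: weight = 133788.2897/206460.1342 = 0.6480; cost = 9.26%.
Bonds outstanding: weight = 72671.8445/206460.1342 = 0.3520; after-tax cost = 7.01% × (1 − 19%) = 5.6781%.
WACC = 0.6480 × 9.2600% + 0.3520 × 5.6781% = 7.9992%.

8.00%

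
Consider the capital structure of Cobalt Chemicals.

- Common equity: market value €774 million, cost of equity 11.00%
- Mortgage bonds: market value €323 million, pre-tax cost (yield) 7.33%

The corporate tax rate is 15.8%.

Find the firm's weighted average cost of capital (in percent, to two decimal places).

9.58%

Total capital V = 774 + 323 = 1097.
Equity: weight = 774/1097 = 0.7056; cost = 11%.
Mortgage bonds: weight = 323/1097 = 0.2944; after-tax cost = 7.33% × (1 − 15.8%) = 6.1719%.
WACC = 0.7056 × 11.0000% + 0.2944 × 6.1719% = 9.5784%.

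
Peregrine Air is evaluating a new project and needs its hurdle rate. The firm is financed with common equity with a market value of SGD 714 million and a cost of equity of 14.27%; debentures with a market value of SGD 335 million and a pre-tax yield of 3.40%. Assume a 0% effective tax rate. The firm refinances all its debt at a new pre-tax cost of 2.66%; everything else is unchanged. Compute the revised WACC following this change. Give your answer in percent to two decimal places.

After the change:
Total capital V = 714 + 335 = 1049.
Equity: weight = 714/1049 = 0.6806; cost = 14.27%.
Debentures: weight = 335/1049 = 0.3194; after-tax cost = 2.66% × (1 − 0%) = 2.6600%.
WACC = 0.6806 × 14.2700% + 0.3194 × 2.6600% = 10.5623%.

10.56%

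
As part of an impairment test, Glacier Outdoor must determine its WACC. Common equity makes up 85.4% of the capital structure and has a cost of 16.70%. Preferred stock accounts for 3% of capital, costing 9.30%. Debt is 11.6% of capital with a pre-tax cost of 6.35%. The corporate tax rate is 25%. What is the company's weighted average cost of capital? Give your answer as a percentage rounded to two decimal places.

15.09%

After-tax cost of debt = 6.35% × (1 − 25%) = 4.7625%.
WACC = 0.854 × 16.7000% + 0.030 × 9.3000% + 0.116 × 4.7625% = 15.0933%.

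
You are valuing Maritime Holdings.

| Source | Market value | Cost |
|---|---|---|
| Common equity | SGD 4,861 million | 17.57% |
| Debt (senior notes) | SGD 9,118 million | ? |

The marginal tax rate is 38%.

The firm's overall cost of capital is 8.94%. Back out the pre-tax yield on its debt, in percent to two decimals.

Total capital V = 4861 + 9118 = 13979.
Equity weight = 4861/13979 = 0.3477.
Senior notes weight = 9118/13979 = 0.6523.
Equity contribution = 0.3477 × 17.57% = 6.1097%.
Remaining for debt = 8.94% − 6.1097% = 2.8303%.
Rd × (1 − 38%) × 0.6523 = 2.8303%  ⇒  Rd = 6.9987%.

7.00%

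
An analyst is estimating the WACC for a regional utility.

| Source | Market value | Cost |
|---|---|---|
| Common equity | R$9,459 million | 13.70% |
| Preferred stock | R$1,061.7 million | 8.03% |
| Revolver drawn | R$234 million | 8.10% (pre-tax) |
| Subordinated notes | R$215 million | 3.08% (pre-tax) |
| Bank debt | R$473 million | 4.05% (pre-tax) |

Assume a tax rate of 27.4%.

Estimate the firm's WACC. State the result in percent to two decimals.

12.35%

Total capital V = 9459 + 1061.7 + 234 + 215 + 473 = 11442.7.
Equity: weight = 9459/11442.7 = 0.8266; cost = 13.7%.
Preferred: weight = 1061.7/11442.7 = 0.0928; cost = 8.03%.
Revolver drawn: weight = 234/11442.7 = 0.0204; after-tax cost = 8.1% × (1 − 27.4%) = 5.8806%.
Subordinated notes: weight = 215/11442.7 = 0.0188; after-tax cost = 3.08% × (1 − 27.4%) = 2.2361%.
Bank debt: weight = 473/11442.7 = 0.0413; after-tax cost = 4.05% × (1 − 27.4%) = 2.9403%.
WACC = 0.8266 × 13.7000% + 0.0928 × 8.0300% + 0.0204 × 5.8806% + 0.0188 × 2.2361% + 0.0413 × 2.9403% = 12.3538%.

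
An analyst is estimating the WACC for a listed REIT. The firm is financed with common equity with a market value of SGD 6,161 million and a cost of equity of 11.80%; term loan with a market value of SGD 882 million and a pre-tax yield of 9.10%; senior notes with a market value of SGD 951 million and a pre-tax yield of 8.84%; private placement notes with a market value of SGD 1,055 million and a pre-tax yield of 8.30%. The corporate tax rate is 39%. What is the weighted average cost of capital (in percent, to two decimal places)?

9.73%

Total capital V = 6161 + 882 + 951 + 1055 = 9049.
Equity: weight = 6161/9049 = 0.6808; cost = 11.8%.
Term loan: weight = 882/9049 = 0.0975; after-tax cost = 9.1% × (1 − 39%) = 5.5510%.
Senior notes: weight = 951/9049 = 0.1051; after-tax cost = 8.84% × (1 − 39%) = 5.3924%.
Private placement notes: weight = 1055/9049 = 0.1166; after-tax cost = 8.3% × (1 − 39%) = 5.0630%.
WACC = 0.6808 × 11.8000% + 0.0975 × 5.5510% + 0.1051 × 5.3924% + 0.1166 × 5.0630% = 9.7321%.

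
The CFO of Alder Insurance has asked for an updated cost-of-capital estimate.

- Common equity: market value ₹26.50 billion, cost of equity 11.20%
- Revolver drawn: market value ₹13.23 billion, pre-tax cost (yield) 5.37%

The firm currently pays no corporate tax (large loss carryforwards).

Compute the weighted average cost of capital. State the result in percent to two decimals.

9.26%

Total capital V = 26.5 + 13.23 = 39.73.
Equity: weight = 26.5/39.73 = 0.6670; cost = 11.2%.
Revolver drawn: weight = 13.23/39.73 = 0.3330; after-tax cost = 5.37% × (1 − 0%) = 5.3700%.
WACC = 0.6670 × 11.2000% + 0.3330 × 5.3700% = 9.2586%.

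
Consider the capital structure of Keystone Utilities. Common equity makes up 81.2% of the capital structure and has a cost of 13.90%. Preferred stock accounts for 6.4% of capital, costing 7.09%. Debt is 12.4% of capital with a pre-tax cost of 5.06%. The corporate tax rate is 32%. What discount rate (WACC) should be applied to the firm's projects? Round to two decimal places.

12.17%

After-tax cost of debt = 5.06% × (1 − 32%) = 3.4408%.
WACC = 0.812 × 13.9000% + 0.064 × 7.0900% + 0.124 × 3.4408% = 12.1672%.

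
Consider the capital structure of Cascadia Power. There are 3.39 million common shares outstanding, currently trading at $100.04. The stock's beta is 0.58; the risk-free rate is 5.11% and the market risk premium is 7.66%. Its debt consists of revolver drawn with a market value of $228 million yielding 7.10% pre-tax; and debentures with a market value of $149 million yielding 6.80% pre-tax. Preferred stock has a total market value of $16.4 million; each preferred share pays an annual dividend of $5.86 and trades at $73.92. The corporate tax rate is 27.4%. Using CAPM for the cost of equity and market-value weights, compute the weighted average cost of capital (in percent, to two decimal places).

Cost of equity via CAPM: Re = 5.11% + 0.58 × 7.66% = 9.5528%.
Cost of preferred: Rp = 5.86 / 73.92 = 7.9275%.
Market value of equity E = 100.04 × 3.39m = 339.1356m.
Total capital V = 339.1356 + 16.4 + 228 + 149 = 732.5356.
Equity: weight = 339.1356/732.5356 = 0.4630; cost = 9.5528%.
Preferred: weight = 16.4/732.5356 = 0.0224; cost = 7.9275%.
Revolver drawn: weight = 228/732.5356 = 0.3112; after-tax cost = 7.1% × (1 − 27.4%) = 5.1546%.
Debentures: weight = 149/732.5356 = 0.2034; after-tax cost = 6.8% × (1 − 27.4%) = 4.9368%.
WACC = 0.4630 × 9.5528% + 0.0224 × 7.9275% + 0.3112 × 5.1546% + 0.2034 × 4.9368% = 7.2086%.

7.21%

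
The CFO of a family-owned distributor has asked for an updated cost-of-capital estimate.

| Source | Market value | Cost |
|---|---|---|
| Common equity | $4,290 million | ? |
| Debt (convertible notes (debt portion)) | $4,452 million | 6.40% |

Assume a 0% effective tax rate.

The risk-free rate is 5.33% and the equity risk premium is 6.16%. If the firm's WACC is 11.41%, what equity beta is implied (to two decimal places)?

1.83

Total capital V = 4290 + 4452 = 8742.
Equity weight = 4290/8742 = 0.4907.
Convertible notes (debt portion) weight = 4452/8742 = 0.5093.
Debt contribution = 0.5093 × 6.4% × (1 − 0%) = 3.2593%.
Required equity contribution = 11.41% − 3.2593% = 8.1507%  ⇒  Re = 16.6092%.
CAPM: 16.6092% = 5.33% + β × 6.16%  ⇒  β = 1.8310.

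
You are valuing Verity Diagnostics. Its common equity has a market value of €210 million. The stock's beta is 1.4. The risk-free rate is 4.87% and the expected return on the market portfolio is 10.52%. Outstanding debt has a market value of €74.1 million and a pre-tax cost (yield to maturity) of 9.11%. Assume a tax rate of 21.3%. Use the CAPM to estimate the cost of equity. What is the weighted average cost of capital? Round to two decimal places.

11.32%

Market risk premium = 10.52% − 4.87% = 5.65%.
Cost of equity via CAPM: Re = 4.87% + 1.4 × 5.65% = 12.7800%.
Total capital V = 210 + 74.1 = 284.1.
Equity: weight = 210/284.1 = 0.7392; cost = 12.78%.
Debt: weight = 74.1/284.1 = 0.2608; after-tax cost = 9.11% × (1 − 21.3%) = 7.1696%.
WACC = 0.7392 × 12.7800% + 0.2608 × 7.1696% = 11.3167%.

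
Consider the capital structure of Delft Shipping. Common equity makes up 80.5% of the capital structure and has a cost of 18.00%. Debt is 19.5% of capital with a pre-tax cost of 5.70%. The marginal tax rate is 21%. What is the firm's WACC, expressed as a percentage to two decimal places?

15.37%

After-tax cost of debt = 5.7% × (1 − 21%) = 4.5030%.
WACC = 0.805 × 18.0000% + 0.195 × 4.5030% = 15.3681%.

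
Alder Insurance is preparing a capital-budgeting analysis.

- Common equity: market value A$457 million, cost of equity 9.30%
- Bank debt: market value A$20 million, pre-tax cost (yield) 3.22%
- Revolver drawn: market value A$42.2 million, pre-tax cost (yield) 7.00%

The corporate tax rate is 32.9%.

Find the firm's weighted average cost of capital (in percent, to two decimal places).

Total capital V = 457 + 20 + 42.2 = 519.2.
Equity: weight = 457/519.2 = 0.8802; cost = 9.3%.
Bank debt: weight = 20/519.2 = 0.0385; after-tax cost = 3.22% × (1 − 32.9%) = 2.1606%.
Revolver drawn: weight = 42.2/519.2 = 0.0813; after-tax cost = 7% × (1 − 32.9%) = 4.6970%.
WACC = 0.8802 × 9.3000% + 0.0385 × 2.1606% + 0.0813 × 4.6970% = 8.6509%.

8.65%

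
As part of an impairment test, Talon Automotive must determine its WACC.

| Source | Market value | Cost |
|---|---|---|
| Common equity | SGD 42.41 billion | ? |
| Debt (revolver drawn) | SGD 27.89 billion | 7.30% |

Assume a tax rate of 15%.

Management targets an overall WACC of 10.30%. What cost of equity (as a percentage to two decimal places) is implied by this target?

Total capital V = 42.41 + 27.89 = 70.3.
Equity weight = 42.41/70.3 = 0.6033.
Revolver drawn weight = 27.89/70.3 = 0.3967.
Debt contribution = 0.3967 × 7.3% × (1 − 15%) = 2.4617%.
Required equity contribution = 10.3% − 2.4617% = 7.8383%.
Re = 7.8383% / 0.6033 = 12.9930%.

12.99%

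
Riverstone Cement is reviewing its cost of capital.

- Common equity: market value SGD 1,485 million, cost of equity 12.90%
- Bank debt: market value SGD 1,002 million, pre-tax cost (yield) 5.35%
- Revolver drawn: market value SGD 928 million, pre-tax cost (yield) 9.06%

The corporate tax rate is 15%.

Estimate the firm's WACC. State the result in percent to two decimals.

9.04%

Total capital V = 1485 + 1002 + 928 = 3415.
Equity: weight = 1485/3415 = 0.4348; cost = 12.9%.
Bank debt: weight = 1002/3415 = 0.2934; after-tax cost = 5.35% × (1 − 15%) = 4.5475%.
Revolver drawn: weight = 928/3415 = 0.2717; after-tax cost = 9.06% × (1 − 15%) = 7.7010%.
WACC = 0.4348 × 12.9000% + 0.2934 × 4.5475% + 0.2717 × 7.7010% = 9.0365%.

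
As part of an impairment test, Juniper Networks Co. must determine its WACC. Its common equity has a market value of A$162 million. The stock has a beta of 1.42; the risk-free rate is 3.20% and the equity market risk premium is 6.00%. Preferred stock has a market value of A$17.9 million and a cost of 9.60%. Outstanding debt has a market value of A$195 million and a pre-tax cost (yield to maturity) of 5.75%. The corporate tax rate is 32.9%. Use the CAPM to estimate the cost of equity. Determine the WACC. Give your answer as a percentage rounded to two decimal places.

7.53%

Cost of equity via CAPM: Re = 3.2% + 1.42 × 6.0% = 11.7200%.
Total capital V = 162 + 17.9 + 195 = 374.9.
Equity: weight = 162/374.9 = 0.4321; cost = 11.72%.
Preferred: weight = 17.9/374.9 = 0.0477; cost = 9.6%.
Debt: weight = 195/374.9 = 0.5201; after-tax cost = 5.75% × (1 − 32.9%) = 3.8583%.
WACC = 0.4321 × 11.7200% + 0.0477 × 9.6000% + 0.5201 × 3.8583% = 7.5296%.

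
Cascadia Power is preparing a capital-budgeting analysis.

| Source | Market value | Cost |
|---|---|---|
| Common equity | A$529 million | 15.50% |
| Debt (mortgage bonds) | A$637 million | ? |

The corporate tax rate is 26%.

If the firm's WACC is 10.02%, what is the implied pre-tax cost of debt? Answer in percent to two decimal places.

Total capital V = 529 + 637 = 1166.
Equity weight = 529/1166 = 0.4537.
Mortgage bonds weight = 637/1166 = 0.5463.
Equity contribution = 0.4537 × 15.5% = 7.0322%.
Remaining for debt = 10.02% − 7.0322% = 2.9878%.
Rd × (1 − 26%) × 0.5463 = 2.9878%  ⇒  Rd = 7.3907%.

7.39%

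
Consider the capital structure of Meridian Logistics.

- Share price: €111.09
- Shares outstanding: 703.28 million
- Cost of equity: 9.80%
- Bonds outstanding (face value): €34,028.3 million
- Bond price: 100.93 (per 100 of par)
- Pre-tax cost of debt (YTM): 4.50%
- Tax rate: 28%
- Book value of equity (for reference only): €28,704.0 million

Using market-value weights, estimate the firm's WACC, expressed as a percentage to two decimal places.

7.80%

Market value of equity E = 111.09 × 703.28m = 78127.3752m. Market value of debt D = 34028.3m × 100.93/100 = 34344.76319m.
Total capital V = 78127.3752 + 34344.76319 = 112472.13839.
Equity: weight = 78127.3752/112472.13839 = 0.6946; cost = 9.8%.
Bonds outstanding: weight = 34344.76319/112472.13839 = 0.3054; after-tax cost = 4.5% × (1 − 28%) = 3.2400%.
WACC = 0.6946 × 9.8000% + 0.3054 × 3.2400% = 7.7968%.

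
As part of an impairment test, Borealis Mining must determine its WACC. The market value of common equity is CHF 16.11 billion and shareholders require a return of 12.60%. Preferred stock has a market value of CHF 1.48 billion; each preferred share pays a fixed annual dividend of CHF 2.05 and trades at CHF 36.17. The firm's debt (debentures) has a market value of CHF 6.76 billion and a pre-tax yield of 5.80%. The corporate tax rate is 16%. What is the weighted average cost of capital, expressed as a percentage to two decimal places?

10.03%

Cost of preferred: Rp = 2.05 / 36.17 = 5.6677%.
Total capital V = 16.11 + 1.48 + 6.76 = 24.35.
Equity: weight = 16.11/24.35 = 0.6616; cost = 12.6%.
Preferred: weight = 1.48/24.35 = 0.0608; cost = 5.6677%.
Debentures: weight = 6.76/24.35 = 0.2776; after-tax cost = 5.8% × (1 − 16%) = 4.8720%.
WACC = 0.6616 × 12.6000% + 0.0608 × 5.6677% + 0.2776 × 4.8720% = 10.0332%.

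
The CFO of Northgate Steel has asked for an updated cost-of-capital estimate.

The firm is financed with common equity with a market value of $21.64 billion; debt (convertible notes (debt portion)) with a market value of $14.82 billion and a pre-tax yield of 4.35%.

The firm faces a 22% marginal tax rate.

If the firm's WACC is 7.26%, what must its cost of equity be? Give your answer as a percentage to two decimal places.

Total capital V = 21.64 + 14.82 = 36.46.
Equity weight = 21.64/36.46 = 0.5935.
Convertible notes (debt portion) weight = 14.82/36.46 = 0.4065.
Debt contribution = 0.4065 × 4.35% × (1 − 22%) = 1.3792%.
Required equity contribution = 7.26% − 1.3792% = 5.8808%.
Re = 5.8808% / 0.5935 = 9.9083%.

9.91%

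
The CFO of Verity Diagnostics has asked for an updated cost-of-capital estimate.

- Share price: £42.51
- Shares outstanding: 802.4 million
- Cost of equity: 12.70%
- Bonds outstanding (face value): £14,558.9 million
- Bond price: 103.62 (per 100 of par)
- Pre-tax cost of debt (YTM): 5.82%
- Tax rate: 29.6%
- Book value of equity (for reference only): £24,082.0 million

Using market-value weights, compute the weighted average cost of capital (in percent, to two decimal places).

10.06%

Market value of equity E = 42.51 × 802.4m = 34110.024m. Market value of debt D = 14558.9m × 103.62/100 = 15085.93218m.
Total capital V = 34110.024 + 15085.93218 = 49195.95618.
Equity: weight = 34110.024/49195.95618 = 0.6934; cost = 12.7%.
Bonds outstanding: weight = 15085.93218/49195.95618 = 0.3066; after-tax cost = 5.82% × (1 − 29.6%) = 4.0973%.
WACC = 0.6934 × 12.7000% + 0.3066 × 4.0973% = 10.0620%.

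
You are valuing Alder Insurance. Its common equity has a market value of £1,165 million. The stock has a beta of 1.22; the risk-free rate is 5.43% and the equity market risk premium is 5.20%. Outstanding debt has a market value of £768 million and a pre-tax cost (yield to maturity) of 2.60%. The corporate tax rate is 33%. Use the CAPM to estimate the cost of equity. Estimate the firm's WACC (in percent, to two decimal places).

7.79%

Cost of equity via CAPM: Re = 5.43% + 1.22 × 5.2% = 11.7740%.
Total capital V = 1165 + 768 = 1933.
Equity: weight = 1165/1933 = 0.6027; cost = 11.774%.
Debt: weight = 768/1933 = 0.3973; after-tax cost = 2.6% × (1 − 33%) = 1.7420%.
WACC = 0.6027 × 11.7740% + 0.3973 × 1.7420% = 7.7882%.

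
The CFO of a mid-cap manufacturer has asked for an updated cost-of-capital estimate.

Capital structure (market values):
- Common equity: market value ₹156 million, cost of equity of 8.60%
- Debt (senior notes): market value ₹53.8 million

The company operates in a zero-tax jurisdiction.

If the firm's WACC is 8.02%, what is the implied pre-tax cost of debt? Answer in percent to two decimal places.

6.34%

Total capital V = 156 + 53.8 = 209.8.
Equity weight = 156/209.8 = 0.7436.
Senior notes weight = 53.8/209.8 = 0.2564.
Equity contribution = 0.7436 × 8.6% = 6.3947%.
Remaining for debt = 8.02% − 6.3947% = 1.6253%.
Rd × (1 − 0%) × 0.2564 = 1.6253%  ⇒  Rd = 6.3382%.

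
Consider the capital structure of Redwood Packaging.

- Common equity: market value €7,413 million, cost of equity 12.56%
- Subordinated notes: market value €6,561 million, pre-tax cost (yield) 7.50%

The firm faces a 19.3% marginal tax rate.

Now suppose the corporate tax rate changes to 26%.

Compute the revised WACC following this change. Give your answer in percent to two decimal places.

After the change:
Total capital V = 7413 + 6561 = 13974.
Equity: weight = 7413/13974 = 0.5305; cost = 12.56%.
Subordinated notes: weight = 6561/13974 = 0.4695; after-tax cost = 7.5% × (1 − 26%) = 5.5500%.
WACC = 0.5305 × 12.5600% + 0.4695 × 5.5500% = 9.2687%.

9.27%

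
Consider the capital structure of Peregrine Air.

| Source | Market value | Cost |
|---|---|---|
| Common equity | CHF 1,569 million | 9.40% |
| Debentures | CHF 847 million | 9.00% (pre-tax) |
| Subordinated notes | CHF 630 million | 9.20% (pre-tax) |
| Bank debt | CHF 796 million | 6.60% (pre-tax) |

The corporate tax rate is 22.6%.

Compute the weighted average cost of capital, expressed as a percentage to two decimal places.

Total capital V = 1569 + 847 + 630 + 796 = 3842.
Equity: weight = 1569/3842 = 0.4084; cost = 9.4%.
Debentures: weight = 847/3842 = 0.2205; after-tax cost = 9% × (1 − 22.6%) = 6.9660%.
Subordinated notes: weight = 630/3842 = 0.1640; after-tax cost = 9.2% × (1 − 22.6%) = 7.1208%.
Bank debt: weight = 796/3842 = 0.2072; after-tax cost = 6.6% × (1 − 22.6%) = 5.1084%.
WACC = 0.4084 × 9.4000% + 0.2205 × 6.9660% + 0.1640 × 7.1208% + 0.2072 × 5.1084% = 7.6005%.

7.60%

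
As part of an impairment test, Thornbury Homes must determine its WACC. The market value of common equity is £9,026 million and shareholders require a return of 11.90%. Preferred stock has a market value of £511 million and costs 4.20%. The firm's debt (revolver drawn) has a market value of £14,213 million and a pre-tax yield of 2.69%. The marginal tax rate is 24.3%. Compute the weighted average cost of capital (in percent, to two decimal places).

Total capital V = 9026 + 511 + 14213 = 23750.
Equity: weight = 9026/23750 = 0.3800; cost = 11.9%.
Preferred: weight = 511/23750 = 0.0215; cost = 4.2%.
Revolver drawn: weight = 14213/23750 = 0.5984; after-tax cost = 2.69% × (1 − 24.3%) = 2.0363%.
WACC = 0.3800 × 11.9000% + 0.0215 × 4.2000% + 0.5984 × 2.0363% = 5.8315%.

5.83%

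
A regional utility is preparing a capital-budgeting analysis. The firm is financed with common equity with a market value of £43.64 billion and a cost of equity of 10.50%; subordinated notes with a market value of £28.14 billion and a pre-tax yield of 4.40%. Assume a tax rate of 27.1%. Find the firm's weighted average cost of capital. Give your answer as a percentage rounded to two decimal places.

Total capital V = 43.64 + 28.14 = 71.78.
Equity: weight = 43.64/71.78 = 0.6080; cost = 10.5%.
Subordinated notes: weight = 28.14/71.78 = 0.3920; after-tax cost = 4.4% × (1 − 27.1%) = 3.2076%.
WACC = 0.6080 × 10.5000% + 0.3920 × 3.2076% = 7.6412%.

7.64%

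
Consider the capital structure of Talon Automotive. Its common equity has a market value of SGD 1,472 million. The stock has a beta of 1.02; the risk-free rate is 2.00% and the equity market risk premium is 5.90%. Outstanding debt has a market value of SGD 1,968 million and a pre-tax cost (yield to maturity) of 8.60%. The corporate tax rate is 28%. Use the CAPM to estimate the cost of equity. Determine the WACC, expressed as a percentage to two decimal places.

6.97%

Cost of equity via CAPM: Re = 2.0% + 1.02 × 5.9% = 8.0180%.
Total capital V = 1472 + 1968 = 3440.
Equity: weight = 1472/3440 = 0.4279; cost = 8.018%.
Debt: weight = 1968/3440 = 0.5721; after-tax cost = 8.6% × (1 − 28%) = 6.1920%.
WACC = 0.4279 × 8.0180% + 0.5721 × 6.1920% = 6.9734%.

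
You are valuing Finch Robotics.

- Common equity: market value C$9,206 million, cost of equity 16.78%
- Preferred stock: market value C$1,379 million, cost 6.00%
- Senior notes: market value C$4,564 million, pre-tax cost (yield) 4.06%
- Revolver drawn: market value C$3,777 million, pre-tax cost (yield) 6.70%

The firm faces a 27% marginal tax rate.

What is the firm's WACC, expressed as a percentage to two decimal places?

10.29%

Total capital V = 9206 + 1379 + 4564 + 3777 = 18926.
Equity: weight = 9206/18926 = 0.4864; cost = 16.78%.
Preferred: weight = 1379/18926 = 0.0729; cost = 6%.
Senior notes: weight = 4564/18926 = 0.2411; after-tax cost = 4.06% × (1 − 27%) = 2.9638%.
Revolver drawn: weight = 3777/18926 = 0.1996; after-tax cost = 6.7% × (1 − 27%) = 4.8910%.
WACC = 0.4864 × 16.7800% + 0.0729 × 6.0000% + 0.2411 × 2.9638% + 0.1996 × 4.8910% = 10.2901%.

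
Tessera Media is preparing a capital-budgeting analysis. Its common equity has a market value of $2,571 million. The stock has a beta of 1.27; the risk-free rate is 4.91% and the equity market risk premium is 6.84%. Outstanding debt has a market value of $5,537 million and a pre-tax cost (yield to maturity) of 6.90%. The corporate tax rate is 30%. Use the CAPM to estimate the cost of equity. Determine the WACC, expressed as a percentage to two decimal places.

Cost of equity via CAPM: Re = 4.91% + 1.27 × 6.84% = 13.5968%.
Total capital V = 2571 + 5537 = 8108.
Equity: weight = 2571/8108 = 0.3171; cost = 13.5968%.
Debt: weight = 5537/8108 = 0.6829; after-tax cost = 6.9% × (1 − 30%) = 4.8300%.
WACC = 0.3171 × 13.5968% + 0.6829 × 4.8300% = 7.6099%.

7.61%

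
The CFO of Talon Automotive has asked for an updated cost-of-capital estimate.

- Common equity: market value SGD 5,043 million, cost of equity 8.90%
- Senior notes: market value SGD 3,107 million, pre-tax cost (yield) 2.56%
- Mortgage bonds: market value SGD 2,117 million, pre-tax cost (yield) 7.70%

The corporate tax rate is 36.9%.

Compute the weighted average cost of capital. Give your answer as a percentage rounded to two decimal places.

Total capital V = 5043 + 3107 + 2117 = 10267.
Equity: weight = 5043/10267 = 0.4912; cost = 8.9%.
Senior notes: weight = 3107/10267 = 0.3026; after-tax cost = 2.56% × (1 − 36.9%) = 1.6154%.
Mortgage bonds: weight = 2117/10267 = 0.2062; after-tax cost = 7.7% × (1 − 36.9%) = 4.8587%.
WACC = 0.4912 × 8.9000% + 0.3026 × 1.6154% + 0.2062 × 4.8587% = 5.8622%.

5.86%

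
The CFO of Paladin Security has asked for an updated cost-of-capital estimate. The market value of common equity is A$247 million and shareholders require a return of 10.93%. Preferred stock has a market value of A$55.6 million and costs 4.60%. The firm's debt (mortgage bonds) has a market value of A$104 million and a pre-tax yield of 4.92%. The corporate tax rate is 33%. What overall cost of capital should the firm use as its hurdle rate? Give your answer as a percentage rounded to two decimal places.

8.11%

Total capital V = 247 + 55.6 + 104 = 406.6.
Equity: weight = 247/406.6 = 0.6075; cost = 10.93%.
Preferred: weight = 55.6/406.6 = 0.1367; cost = 4.6%.
Mortgage bonds: weight = 104/406.6 = 0.2558; after-tax cost = 4.92% × (1 − 33%) = 3.2964%.
WACC = 0.6075 × 10.9300% + 0.1367 × 4.6000% + 0.2558 × 3.2964% = 8.1119%.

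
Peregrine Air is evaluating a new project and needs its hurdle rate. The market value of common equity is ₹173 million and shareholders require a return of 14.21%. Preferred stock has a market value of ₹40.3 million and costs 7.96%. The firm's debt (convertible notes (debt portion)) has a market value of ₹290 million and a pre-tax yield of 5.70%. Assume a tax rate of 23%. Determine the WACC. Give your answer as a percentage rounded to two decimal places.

Total capital V = 173 + 40.3 + 290 = 503.3.
Equity: weight = 173/503.3 = 0.3437; cost = 14.21%.
Preferred: weight = 40.3/503.3 = 0.0801; cost = 7.96%.
Convertible notes (debt portion): weight = 290/503.3 = 0.5762; after-tax cost = 5.7% × (1 − 23%) = 4.3890%.
WACC = 0.3437 × 14.2100% + 0.0801 × 7.9600% + 0.5762 × 4.3890% = 8.0507%.

8.05%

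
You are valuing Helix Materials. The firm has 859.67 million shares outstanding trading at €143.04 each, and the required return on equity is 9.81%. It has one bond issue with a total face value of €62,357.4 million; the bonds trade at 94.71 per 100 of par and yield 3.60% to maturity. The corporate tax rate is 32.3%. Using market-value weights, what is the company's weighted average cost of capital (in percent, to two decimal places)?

7.42%

Market value of equity E = 143.04 × 859.67m = 122967.1968m. Market value of debt D = 62357.4m × 94.71/100 = 59058.69354m.
Total capital V = 122967.1968 + 59058.69354 = 182025.89034.
Equity: weight = 122967.1968/182025.89034 = 0.6755; cost = 9.81%.
Bonds outstanding: weight = 59058.69354/182025.89034 = 0.3245; after-tax cost = 3.6% × (1 − 32.3%) = 2.4372%.
WACC = 0.6755 × 9.8100% + 0.3245 × 2.4372% = 7.4179%.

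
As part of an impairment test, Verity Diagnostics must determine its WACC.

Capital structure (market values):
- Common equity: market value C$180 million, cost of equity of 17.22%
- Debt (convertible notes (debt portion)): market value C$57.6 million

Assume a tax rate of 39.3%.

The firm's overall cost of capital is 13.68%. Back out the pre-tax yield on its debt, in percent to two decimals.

4.31%

Total capital V = 180 + 57.6 = 237.6.
Equity weight = 180/237.6 = 0.7576.
Convertible notes (debt portion) weight = 57.6/237.6 = 0.2424.
Equity contribution = 0.7576 × 17.22% = 13.0455%.
Remaining for debt = 13.68% − 13.0455% = 0.6345%.
Rd × (1 − 39.3%) × 0.2424 = 0.6345%  ⇒  Rd = 4.3122%.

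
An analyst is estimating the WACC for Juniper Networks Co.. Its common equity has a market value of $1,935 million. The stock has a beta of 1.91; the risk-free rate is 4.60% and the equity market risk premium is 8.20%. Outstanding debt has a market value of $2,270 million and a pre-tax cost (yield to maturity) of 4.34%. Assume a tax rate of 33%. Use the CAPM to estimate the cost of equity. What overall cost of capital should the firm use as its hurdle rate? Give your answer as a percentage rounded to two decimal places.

10.89%

Cost of equity via CAPM: Re = 4.6% + 1.91 × 8.2% = 20.2620%.
Total capital V = 1935 + 2270 = 4205.
Equity: weight = 1935/4205 = 0.4602; cost = 20.262%.
Debt: weight = 2270/4205 = 0.5398; after-tax cost = 4.34% × (1 − 33%) = 2.9078%.
WACC = 0.4602 × 20.2620% + 0.5398 × 2.9078% = 10.8936%.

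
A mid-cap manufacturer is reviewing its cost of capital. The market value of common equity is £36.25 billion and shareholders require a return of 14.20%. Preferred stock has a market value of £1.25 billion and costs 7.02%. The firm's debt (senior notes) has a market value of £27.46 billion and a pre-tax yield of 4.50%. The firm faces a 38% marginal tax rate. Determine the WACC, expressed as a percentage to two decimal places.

9.24%

Total capital V = 36.25 + 1.25 + 27.46 = 64.96.
Equity: weight = 36.25/64.96 = 0.5580; cost = 14.2%.
Preferred: weight = 1.25/64.96 = 0.0192; cost = 7.02%.
Senior notes: weight = 27.46/64.96 = 0.4227; after-tax cost = 4.5% × (1 − 38%) = 2.7900%.
WACC = 0.5580 × 14.2000% + 0.0192 × 7.0200% + 0.4227 × 2.7900% = 9.2386%.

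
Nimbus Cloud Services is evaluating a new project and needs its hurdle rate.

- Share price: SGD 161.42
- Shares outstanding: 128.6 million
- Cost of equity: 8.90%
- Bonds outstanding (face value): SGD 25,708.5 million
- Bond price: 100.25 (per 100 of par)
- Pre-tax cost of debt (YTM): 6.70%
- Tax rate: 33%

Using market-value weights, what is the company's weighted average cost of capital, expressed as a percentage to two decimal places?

6.46%

Market value of equity E = 161.42 × 128.6m = 20758.612m. Market value of debt D = 25708.5m × 100.25/100 = 25772.77125m.
Total capital V = 20758.612 + 25772.77125 = 46531.38325.
Equity: weight = 20758.612/46531.38325 = 0.4461; cost = 8.9%.
Bonds outstanding: weight = 25772.77125/46531.38325 = 0.5539; after-tax cost = 6.7% × (1 − 33%) = 4.4890%.
WACC = 0.4461 × 8.9000% + 0.5539 × 4.4890% = 6.4568%.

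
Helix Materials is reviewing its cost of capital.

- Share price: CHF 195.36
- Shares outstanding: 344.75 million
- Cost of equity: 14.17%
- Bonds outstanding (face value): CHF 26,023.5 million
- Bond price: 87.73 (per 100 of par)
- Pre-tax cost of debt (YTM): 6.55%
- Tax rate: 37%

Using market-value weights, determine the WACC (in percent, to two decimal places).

11.63%

Market value of equity E = 195.36 × 344.75m = 67350.36m. Market value of debt D = 26023.5m × 87.73/100 = 22830.41655m.
Total capital V = 67350.36 + 22830.41655 = 90180.77655.
Equity: weight = 67350.36/90180.77655 = 0.7468; cost = 14.17%.
Bonds outstanding: weight = 22830.41655/90180.77655 = 0.2532; after-tax cost = 6.55% × (1 − 37%) = 4.1265%.
WACC = 0.7468 × 14.1700% + 0.2532 × 4.1265% = 11.6274%.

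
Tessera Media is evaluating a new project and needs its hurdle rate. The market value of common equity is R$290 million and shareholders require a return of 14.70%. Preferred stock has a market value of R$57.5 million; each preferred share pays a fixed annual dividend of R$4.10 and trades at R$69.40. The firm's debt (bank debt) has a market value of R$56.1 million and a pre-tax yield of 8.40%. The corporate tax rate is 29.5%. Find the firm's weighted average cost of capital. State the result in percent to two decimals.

Cost of preferred: Rp = 4.1 / 69.4 = 5.9078%.
Total capital V = 290 + 57.5 + 56.1 = 403.6.
Equity: weight = 290/403.6 = 0.7185; cost = 14.7%.
Preferred: weight = 57.5/403.6 = 0.1425; cost = 5.9078%.
Bank debt: weight = 56.1/403.6 = 0.1390; after-tax cost = 8.4% × (1 − 29.5%) = 5.9220%.
WACC = 0.7185 × 14.7000% + 0.1425 × 5.9078% + 0.1390 × 5.9220% = 12.2273%.

12.23%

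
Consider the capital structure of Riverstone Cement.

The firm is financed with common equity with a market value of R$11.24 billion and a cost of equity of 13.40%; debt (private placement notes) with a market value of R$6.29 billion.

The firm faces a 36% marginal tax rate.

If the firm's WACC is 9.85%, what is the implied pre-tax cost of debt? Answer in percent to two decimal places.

5.48%

Total capital V = 11.24 + 6.29 = 17.53.
Equity weight = 11.24/17.53 = 0.6412.
Private placement notes weight = 6.29/17.53 = 0.3588.
Equity contribution = 0.6412 × 13.4% = 8.5919%.
Remaining for debt = 9.85% − 8.5919% = 1.2581%.
Rd × (1 − 36%) × 0.3588 = 1.2581%  ⇒  Rd = 5.4786%.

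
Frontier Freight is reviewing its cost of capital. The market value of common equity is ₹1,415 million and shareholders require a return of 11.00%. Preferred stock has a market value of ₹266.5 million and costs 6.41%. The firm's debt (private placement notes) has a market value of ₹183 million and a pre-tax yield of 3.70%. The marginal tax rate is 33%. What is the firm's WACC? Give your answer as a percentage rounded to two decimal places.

9.51%

Total capital V = 1415 + 266.5 + 183 = 1864.5.
Equity: weight = 1415/1864.5 = 0.7589; cost = 11%.
Preferred: weight = 266.5/1864.5 = 0.1429; cost = 6.41%.
Private placement notes: weight = 183/1864.5 = 0.0981; after-tax cost = 3.7% × (1 − 33%) = 2.4790%.
WACC = 0.7589 × 11.0000% + 0.1429 × 6.4100% + 0.0981 × 2.4790% = 9.5076%.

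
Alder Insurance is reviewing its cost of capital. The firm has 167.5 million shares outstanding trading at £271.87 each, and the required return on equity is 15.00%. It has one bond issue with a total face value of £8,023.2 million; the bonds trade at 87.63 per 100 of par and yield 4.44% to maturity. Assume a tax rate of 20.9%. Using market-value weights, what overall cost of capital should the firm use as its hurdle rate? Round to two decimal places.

13.46%

Market value of equity E = 271.87 × 167.5m = 45538.225m. Market value of debt D = 8023.2m × 87.63/100 = 7030.73016m.
Total capital V = 45538.225 + 7030.73016 = 52568.95516.
Equity: weight = 45538.225/52568.95516 = 0.8663; cost = 15%.
Bonds outstanding: weight = 7030.73016/52568.95516 = 0.1337; after-tax cost = 4.44% × (1 − 20.9%) = 3.5120%.
WACC = 0.8663 × 15.0000% + 0.1337 × 3.5120% = 13.4636%.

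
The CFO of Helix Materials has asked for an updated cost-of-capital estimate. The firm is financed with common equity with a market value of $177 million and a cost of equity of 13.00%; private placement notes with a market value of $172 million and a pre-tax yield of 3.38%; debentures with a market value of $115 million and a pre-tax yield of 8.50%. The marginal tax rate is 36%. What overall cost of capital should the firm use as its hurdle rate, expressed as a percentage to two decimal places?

7.11%

Total capital V = 177 + 172 + 115 = 464.
Equity: weight = 177/464 = 0.3815; cost = 13%.
Private placement notes: weight = 172/464 = 0.3707; after-tax cost = 3.38% × (1 − 36%) = 2.1632%.
Debentures: weight = 115/464 = 0.2478; after-tax cost = 8.5% × (1 − 36%) = 5.4400%.
WACC = 0.3815 × 13.0000% + 0.3707 × 2.1632% + 0.2478 × 5.4400% = 7.1092%.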